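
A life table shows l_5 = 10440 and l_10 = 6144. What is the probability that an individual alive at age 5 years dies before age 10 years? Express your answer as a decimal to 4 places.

P(die before 10 | alive at 5) = 1 − l_10/l_5 = 1 − 6144/10440 = (4296)/10440 = 0.411494.

0.4115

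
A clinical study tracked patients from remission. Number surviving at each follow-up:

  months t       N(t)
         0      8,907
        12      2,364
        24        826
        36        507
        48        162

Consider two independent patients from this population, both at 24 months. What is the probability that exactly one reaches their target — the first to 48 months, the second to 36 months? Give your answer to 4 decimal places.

0.5692

p₁ = N(48)/N(24) = 162/826 = 0.196126; p₂ = N(36)/N(24) = 507/826 = 0.613801.
P(exactly one) = p₁(1−p₂) + (1−p₁)p₂ = 0.075744 + 0.493419 = 0.569162.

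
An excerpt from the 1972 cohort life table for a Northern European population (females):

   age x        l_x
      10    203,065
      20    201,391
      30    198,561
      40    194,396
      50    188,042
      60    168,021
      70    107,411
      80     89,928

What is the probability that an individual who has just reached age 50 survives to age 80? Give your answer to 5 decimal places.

0.47823

We want 30p50 = l_80/l_50.
The conditional survival probability is l_80/l_50 = 89,928/188,042 = 0.478234.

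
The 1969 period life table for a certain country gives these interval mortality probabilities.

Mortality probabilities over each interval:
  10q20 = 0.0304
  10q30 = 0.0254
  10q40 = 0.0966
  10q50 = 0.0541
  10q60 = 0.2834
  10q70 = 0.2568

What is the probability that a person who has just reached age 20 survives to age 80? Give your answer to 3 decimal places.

0.430

60p20 = (1 − 0.0304) × (1 − 0.0254) × (1 − 0.0966) × (1 − 0.0541) × (1 − 0.2834) × (1 − 0.2568).
= 0.9696 × 0.9746 × 0.9034 × 0.9459 × 0.7166 × 0.7432 = 0.430058.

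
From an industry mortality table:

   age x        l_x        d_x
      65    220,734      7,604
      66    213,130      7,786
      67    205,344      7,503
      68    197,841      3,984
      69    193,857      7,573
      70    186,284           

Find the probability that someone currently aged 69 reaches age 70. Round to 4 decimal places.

0.9609

The conditional survival probability is l_70/l_69 = 186,284/193,857 = 0.960935.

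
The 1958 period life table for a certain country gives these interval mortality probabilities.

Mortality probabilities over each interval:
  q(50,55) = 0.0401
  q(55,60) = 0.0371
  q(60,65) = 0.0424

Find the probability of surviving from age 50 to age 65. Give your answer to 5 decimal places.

0.88510

Survival from 50 to 65 is the product of surviving each interval: (1 − 0.0401) × (1 − 0.0371) × (1 − 0.0424).
= 0.9599 × 0.9629 × 0.9576 = 0.885098.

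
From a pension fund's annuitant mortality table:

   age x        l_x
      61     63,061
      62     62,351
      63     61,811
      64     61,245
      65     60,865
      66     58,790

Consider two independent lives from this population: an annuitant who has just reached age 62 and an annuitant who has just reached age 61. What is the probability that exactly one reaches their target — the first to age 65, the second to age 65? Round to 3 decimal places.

p₁ = l_65/l_62 = 60,865/62,351 = 0.976167; p₂ = l_65/l_61 = 60,865/63,061 = 0.965177.
P(exactly one) = p₁(1−p₂) + (1−p₁)p₂ = 0.033993 + 0.023003 = 0.056996.

0.057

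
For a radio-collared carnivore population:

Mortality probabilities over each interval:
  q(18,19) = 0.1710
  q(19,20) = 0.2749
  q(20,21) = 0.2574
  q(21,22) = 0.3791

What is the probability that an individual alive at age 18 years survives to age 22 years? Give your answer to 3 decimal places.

0.277

The overall survival probability is (1 − 0.1710) × (1 − 0.2749) × (1 − 0.2574) × (1 − 0.3791).
= 0.8290 × 0.7251 × 0.7426 × 0.6209 = 0.277159.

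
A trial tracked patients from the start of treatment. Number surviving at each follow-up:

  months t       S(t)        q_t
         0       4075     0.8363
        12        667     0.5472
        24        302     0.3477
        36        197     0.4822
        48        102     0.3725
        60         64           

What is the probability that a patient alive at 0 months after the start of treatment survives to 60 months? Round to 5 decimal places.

0.01571

The conditional survival probability is S(60)/S(0) = 64/4075 = 0.015706.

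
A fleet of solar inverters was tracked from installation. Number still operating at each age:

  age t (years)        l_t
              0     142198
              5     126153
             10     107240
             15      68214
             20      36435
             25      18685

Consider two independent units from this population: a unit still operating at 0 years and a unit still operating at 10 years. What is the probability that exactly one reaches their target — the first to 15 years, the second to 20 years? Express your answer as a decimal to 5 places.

p₁ = l_15/l_0 = 68214/142198 = 0.479711; p₂ = l_20/l_10 = 36435/107240 = 0.339752.
P(exactly one) = p₁(1−p₂) + (1−p₁)p₂ = 0.316728 + 0.176769 = 0.493497.

0.49350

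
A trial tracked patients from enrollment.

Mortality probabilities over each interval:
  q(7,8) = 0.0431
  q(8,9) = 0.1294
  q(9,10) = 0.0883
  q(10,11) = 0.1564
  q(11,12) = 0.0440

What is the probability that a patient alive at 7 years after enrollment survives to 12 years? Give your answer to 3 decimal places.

0.613

P(survive 7→12) = (1 − 0.0431) × (1 − 0.1294) × (1 − 0.0883) × (1 − 0.1564) × (1 − 0.0440).
= 0.9569 × 0.8706 × 0.9117 × 0.8436 × 0.9560 = 0.612536.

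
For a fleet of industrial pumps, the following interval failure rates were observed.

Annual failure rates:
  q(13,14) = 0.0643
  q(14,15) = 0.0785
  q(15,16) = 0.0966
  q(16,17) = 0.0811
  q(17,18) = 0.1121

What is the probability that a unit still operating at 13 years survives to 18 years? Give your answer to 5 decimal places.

0.63554

Chaining the interval survival probabilities: (1 − 0.0643) × (1 − 0.0785) × (1 − 0.0966) × (1 − 0.0811) × (1 − 0.1121).
= 0.9357 × 0.9215 × 0.9034 × 0.9189 × 0.8879 = 0.635542.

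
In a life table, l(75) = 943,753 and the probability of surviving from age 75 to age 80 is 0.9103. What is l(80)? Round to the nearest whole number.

859098

l(80) = l(75) × p = 943,753 × 0.9103 = 859098.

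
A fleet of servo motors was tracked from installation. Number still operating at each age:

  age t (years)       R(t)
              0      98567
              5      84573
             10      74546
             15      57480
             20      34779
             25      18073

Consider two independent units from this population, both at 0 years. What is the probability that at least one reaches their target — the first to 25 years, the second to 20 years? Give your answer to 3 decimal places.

p₁ = R(25)/R(0) = 18073/98567 = 0.183358; p₂ = R(20)/R(0) = 34779/98567 = 0.352846.
P(at least one) = 1 − (1−p₁)(1−p₂) = 1 − 0.816642 × 0.647154 = 0.471507.

0.472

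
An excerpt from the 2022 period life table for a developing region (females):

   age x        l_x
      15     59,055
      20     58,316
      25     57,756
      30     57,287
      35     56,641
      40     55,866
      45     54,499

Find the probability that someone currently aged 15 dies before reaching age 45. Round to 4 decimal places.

0.0771

P(die before 45 | alive at 15) = 1 − l_45/l_15 = 1 − 54,499/59,055 = (4,556)/59,055 = 0.077148.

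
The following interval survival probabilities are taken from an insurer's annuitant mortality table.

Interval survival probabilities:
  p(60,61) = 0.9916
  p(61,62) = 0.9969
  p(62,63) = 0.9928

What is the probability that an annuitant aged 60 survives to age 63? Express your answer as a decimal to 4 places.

Chaining the interval survival probabilities: 0.9916 × 0.9969 × 0.9928.
= 0.981409.

0.9814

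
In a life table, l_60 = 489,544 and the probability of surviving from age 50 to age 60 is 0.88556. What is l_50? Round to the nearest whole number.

552807

l_50 = l_60 / p = 489,544 / 0.88556 = 552807.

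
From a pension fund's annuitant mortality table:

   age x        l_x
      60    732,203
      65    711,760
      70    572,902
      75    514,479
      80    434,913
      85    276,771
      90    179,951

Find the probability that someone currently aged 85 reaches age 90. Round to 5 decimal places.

0.65018

We want 5p85 = l_90/l_85.
The conditional survival probability is l_90/l_85 = 179,951/276,771 = 0.650180.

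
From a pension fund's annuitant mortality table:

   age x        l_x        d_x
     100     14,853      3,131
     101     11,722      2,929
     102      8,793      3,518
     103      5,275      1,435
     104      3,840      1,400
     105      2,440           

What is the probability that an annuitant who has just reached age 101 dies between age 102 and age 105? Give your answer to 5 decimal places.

We want 1|3q101 = (l_102 − l_105)/l_101.
This is the probability of reaching 102 but not 105, conditional on being alive at 101: (l_102 − l_105) / l_101.
= (8,793 − 2,440) / 11,722 = 6,353 / 11,722 = 0.541972.

0.54197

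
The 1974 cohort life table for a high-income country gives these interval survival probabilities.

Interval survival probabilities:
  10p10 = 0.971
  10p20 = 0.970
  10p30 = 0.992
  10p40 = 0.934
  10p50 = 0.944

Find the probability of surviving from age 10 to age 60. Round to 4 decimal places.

0.8238

Survival from 10 to 60 is the product of surviving each interval: 0.971 × 0.970 × 0.992 × 0.934 × 0.944.
= 0.823799.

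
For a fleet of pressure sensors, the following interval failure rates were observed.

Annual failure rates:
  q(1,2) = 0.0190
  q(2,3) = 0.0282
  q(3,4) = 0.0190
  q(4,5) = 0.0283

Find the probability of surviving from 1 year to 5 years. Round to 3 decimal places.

Chaining the interval survival probabilities: (1 − 0.0190) × (1 − 0.0282) × (1 − 0.0190) × (1 − 0.0283).
= 0.9810 × 0.9718 × 0.9810 × 0.9717 = 0.908756.

0.909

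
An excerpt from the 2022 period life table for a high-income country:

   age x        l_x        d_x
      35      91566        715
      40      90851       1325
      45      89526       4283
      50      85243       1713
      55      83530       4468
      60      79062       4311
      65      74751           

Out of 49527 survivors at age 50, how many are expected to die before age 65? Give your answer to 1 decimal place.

The relevant probability is 1 − 74751/85243 = 0.123083.
Expected number = 49527 × 0.123083 = 6096.0.

6096.0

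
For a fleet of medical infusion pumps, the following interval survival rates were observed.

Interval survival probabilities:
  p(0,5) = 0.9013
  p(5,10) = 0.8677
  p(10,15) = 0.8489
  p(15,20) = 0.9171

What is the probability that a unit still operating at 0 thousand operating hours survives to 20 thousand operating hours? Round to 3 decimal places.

The overall survival probability is 0.9013 × 0.8677 × 0.8489 × 0.9171.
= 0.608853.

0.609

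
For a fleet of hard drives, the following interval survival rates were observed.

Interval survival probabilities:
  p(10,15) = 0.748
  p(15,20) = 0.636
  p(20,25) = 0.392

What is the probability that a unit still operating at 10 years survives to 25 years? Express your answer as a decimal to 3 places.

The overall survival probability is 0.748 × 0.636 × 0.392.
= 0.186485.

0.186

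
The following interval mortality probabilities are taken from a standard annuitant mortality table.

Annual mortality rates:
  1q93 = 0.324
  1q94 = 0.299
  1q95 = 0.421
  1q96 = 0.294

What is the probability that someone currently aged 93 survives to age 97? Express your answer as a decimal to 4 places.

0.1937

Survival from 93 to 97 is the product of surviving each interval: (1 − 0.324) × (1 − 0.299) × (1 − 0.421) × (1 − 0.294).
= 0.676 × 0.701 × 0.579 × 0.706 = 0.193708.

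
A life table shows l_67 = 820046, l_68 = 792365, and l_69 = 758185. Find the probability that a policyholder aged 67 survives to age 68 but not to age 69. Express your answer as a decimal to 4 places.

0.0417

We want 1|1q67 = (l_68 − l_69)/l_67.
This is the probability of reaching 68 but not 69, conditional on being alive at 67: (l_68 − l_69) / l_67.
= (792365 − 758185) / 820046 = 34180 / 820046 = 0.041681.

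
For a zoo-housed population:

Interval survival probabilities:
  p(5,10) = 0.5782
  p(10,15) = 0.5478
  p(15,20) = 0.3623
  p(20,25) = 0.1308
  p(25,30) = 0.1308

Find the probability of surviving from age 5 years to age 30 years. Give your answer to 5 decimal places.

The overall survival probability is 0.5782 × 0.5478 × 0.3623 × 0.1308 × 0.1308.
= 0.001963.

0.00196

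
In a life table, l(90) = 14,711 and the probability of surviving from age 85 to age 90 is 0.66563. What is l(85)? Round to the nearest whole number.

22101

l(85) = l(90) / p = 14,711 / 0.66563 = 22101.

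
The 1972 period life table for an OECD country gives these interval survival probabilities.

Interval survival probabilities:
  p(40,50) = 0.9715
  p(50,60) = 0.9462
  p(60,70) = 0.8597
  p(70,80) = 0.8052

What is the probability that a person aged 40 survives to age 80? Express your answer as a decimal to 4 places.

0.6363

Survival from 40 to 80 is the product of surviving each interval: 0.9715 × 0.9462 × 0.8597 × 0.8052.
= 0.636321.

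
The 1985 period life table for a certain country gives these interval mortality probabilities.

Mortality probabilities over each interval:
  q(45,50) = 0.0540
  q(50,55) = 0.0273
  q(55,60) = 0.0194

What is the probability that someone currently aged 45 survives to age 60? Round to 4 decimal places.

P(survive 45→60) = (1 − 0.0540) × (1 − 0.0273) × (1 − 0.0194).
= 0.9460 × 0.9727 × 0.9806 = 0.902323.

0.9023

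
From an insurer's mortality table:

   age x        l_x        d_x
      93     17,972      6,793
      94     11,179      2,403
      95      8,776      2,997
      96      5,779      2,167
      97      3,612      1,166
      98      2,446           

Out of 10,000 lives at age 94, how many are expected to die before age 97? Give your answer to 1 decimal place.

6768.9

The relevant probability is 1 − 3,612/11,179 = 0.676894.
Expected number = 10,000 × 0.676894 = 6768.9.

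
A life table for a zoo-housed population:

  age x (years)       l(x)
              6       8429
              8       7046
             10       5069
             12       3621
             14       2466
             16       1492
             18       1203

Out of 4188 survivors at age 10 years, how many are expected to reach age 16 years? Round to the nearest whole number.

The relevant probability is 1492/5069 = 0.294338.
Expected number = 4188 × 0.294338 = 1233.

1233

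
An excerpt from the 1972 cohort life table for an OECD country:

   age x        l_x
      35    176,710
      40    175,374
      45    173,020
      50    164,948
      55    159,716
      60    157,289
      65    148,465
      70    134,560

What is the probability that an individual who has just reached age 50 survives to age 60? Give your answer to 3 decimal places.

The conditional survival probability is l_60/l_50 = 157,289/164,948 = 0.953567.

0.954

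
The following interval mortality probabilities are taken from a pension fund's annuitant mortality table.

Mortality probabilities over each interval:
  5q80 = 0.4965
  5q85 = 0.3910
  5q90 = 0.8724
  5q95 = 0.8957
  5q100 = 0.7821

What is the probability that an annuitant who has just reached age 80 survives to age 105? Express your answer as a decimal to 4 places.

Survival from 80 to 105 is the product of surviving each interval: (1 − 0.4965) × (1 − 0.3910) × (1 − 0.8724) × (1 − 0.8957) × (1 − 0.7821).
= 0.5035 × 0.6090 × 0.1276 × 0.1043 × 0.2179 = 0.000889.

0.0009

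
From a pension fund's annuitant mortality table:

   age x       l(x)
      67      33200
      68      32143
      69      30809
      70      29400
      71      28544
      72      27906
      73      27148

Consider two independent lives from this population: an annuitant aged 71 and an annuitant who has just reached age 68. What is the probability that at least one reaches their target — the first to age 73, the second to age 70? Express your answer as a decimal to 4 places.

0.9958

p₁ = l(73)/l(71) = 27148/28544 = 0.951093; p₂ = l(70)/l(68) = 29400/32143 = 0.914663.
P(at least one) = 1 − (1−p₁)(1−p₂) = 1 − 0.048907 × 0.085337 = 0.995826.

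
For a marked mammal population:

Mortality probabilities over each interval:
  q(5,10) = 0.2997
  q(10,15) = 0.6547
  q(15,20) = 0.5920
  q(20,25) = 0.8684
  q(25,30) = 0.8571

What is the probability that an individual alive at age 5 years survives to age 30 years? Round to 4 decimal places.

The overall survival probability is (1 − 0.2997) × (1 − 0.6547) × (1 − 0.5920) × (1 − 0.8684) × (1 − 0.8571).
= 0.7003 × 0.3453 × 0.4080 × 0.1316 × 0.1429 = 0.001855.

0.0019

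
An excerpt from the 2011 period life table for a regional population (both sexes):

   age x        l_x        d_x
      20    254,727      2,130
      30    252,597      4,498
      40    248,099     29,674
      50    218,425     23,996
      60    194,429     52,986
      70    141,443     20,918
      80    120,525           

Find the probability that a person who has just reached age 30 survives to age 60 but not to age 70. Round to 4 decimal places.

0.2098

This is the probability of reaching 60 but not 70, conditional on being alive at 30: (l_60 − l_70) / l_30.
= (194,429 − 141,443) / 252,597 = 52,986 / 252,597 = 0.209765.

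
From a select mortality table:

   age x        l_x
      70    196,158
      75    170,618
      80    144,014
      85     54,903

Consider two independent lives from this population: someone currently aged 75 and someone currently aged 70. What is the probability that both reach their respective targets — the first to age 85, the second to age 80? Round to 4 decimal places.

p₁ = l_85/l_75 = 54,903/170,618 = 0.321789; p₂ = l_80/l_70 = 144,014/196,158 = 0.734173.
P(both) = p₁ × p₂ = 0.321789 × 0.734173 = 0.236249.

0.2362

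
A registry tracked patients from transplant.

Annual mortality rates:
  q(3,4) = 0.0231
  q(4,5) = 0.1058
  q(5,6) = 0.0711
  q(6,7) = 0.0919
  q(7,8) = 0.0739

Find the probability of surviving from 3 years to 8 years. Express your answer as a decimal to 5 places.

Chaining the interval survival probabilities: (1 − 0.0231) × (1 − 0.1058) × (1 − 0.0711) × (1 − 0.0919) × (1 − 0.0739).
= 0.9769 × 0.8942 × 0.9289 × 0.9081 × 0.9261 = 0.682410.

0.68241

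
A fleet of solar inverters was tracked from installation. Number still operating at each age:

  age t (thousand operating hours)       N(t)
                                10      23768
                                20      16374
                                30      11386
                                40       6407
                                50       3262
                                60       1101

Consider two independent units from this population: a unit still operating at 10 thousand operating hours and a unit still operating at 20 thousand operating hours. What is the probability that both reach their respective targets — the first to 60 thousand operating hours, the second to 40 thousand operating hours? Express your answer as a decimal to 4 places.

0.0181

p₁ = N(60)/N(10) = 1101/23768 = 0.046323; p₂ = N(40)/N(20) = 6407/16374 = 0.391291.
P(both) = p₁ × p₂ = 0.046323 × 0.391291 = 0.018126.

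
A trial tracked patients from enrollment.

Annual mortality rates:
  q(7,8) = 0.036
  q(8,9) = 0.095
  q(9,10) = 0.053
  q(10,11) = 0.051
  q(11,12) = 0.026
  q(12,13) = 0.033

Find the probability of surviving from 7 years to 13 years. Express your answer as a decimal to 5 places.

0.73846

Survival from 7 to 13 is the product of surviving each interval: (1 − 0.036) × (1 − 0.095) × (1 − 0.053) × (1 − 0.051) × (1 − 0.026) × (1 − 0.033).
= 0.964 × 0.905 × 0.947 × 0.949 × 0.974 × 0.967 = 0.738460.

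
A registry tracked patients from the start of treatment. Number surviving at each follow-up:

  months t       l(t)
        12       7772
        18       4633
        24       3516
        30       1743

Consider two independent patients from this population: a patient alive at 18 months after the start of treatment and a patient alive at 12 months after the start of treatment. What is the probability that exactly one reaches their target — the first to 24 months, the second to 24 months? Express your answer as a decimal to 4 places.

p₁ = l(24)/l(18) = 3516/4633 = 0.758904; p₂ = l(24)/l(12) = 3516/7772 = 0.452393.
P(exactly one) = p₁(1−p₂) + (1−p₁)p₂ = 0.415581 + 0.109070 = 0.524651.

0.5247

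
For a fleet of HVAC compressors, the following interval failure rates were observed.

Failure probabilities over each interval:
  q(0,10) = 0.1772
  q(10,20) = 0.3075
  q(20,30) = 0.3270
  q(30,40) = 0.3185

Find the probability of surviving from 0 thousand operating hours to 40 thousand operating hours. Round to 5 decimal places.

0.26133

The overall survival probability is (1 − 0.1772) × (1 − 0.3075) × (1 − 0.3270) × (1 − 0.3185).
= 0.8228 × 0.6925 × 0.6730 × 0.6815 = 0.261333.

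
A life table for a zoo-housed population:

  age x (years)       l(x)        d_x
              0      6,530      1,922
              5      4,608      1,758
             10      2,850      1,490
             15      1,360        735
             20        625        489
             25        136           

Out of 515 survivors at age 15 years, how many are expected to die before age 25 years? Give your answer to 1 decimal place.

463.5

The relevant probability is 1 − 136/1,360 = 0.900000.
Expected number = 515 × 0.900000 = 463.5.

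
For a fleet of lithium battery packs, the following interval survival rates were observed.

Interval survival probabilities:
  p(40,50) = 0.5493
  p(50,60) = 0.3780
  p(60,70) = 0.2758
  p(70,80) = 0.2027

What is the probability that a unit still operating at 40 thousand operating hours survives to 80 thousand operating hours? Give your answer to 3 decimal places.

Survival from 40 to 80 is the product of surviving each interval: 0.5493 × 0.3780 × 0.2758 × 0.2027.
= 0.011608.

0.012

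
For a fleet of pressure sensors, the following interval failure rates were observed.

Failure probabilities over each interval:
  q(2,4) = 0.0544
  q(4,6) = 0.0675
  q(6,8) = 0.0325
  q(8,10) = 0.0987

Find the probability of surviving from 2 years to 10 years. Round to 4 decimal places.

0.7689

The overall survival probability is (1 − 0.0544) × (1 − 0.0675) × (1 − 0.0325) × (1 − 0.0987).
= 0.9456 × 0.9325 × 0.9675 × 0.9013 = 0.768912.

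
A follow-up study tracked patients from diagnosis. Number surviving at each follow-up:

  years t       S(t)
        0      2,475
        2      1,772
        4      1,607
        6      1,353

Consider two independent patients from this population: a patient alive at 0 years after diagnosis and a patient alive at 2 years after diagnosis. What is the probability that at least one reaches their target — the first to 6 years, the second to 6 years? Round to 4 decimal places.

0.8928

p₁ = S(6)/S(0) = 1,353/2,475 = 0.546667; p₂ = S(6)/S(2) = 1,353/1,772 = 0.763544.
P(at least one) = 1 − (1−p₁)(1−p₂) = 1 − 0.453333 × 0.236456 = 0.892807.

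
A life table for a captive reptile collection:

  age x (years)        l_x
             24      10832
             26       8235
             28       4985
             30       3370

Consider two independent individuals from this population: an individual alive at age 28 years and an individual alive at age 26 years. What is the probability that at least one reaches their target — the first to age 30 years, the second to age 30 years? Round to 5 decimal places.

p₁ = l_30/l_28 = 3370/4985 = 0.676028; p₂ = l_30/l_26 = 3370/8235 = 0.409229.
P(at least one) = 1 − (1−p₁)(1−p₂) = 1 − 0.323972 × 0.590771 = 0.808607.

0.80861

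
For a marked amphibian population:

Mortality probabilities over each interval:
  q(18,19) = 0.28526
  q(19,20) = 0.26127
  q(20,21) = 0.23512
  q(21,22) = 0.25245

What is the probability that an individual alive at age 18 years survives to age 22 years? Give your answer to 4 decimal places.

P(survive 18→22) = (1 − 0.28526) × (1 − 0.26127) × (1 − 0.23512) × (1 − 0.25245).
= 0.71474 × 0.73873 × 0.76488 × 0.74755 = 0.301903.

0.3019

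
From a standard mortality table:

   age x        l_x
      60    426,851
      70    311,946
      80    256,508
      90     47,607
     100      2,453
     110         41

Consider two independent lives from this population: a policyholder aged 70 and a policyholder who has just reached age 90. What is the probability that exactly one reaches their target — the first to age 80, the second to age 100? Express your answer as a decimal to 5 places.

0.78907

p₁ = l_80/l_70 = 256,508/311,946 = 0.822283; p₂ = l_100/l_90 = 2,453/47,607 = 0.051526.
P(exactly one) = p₁(1−p₂) + (1−p₁)p₂ = 0.779914 + 0.009157 = 0.789071.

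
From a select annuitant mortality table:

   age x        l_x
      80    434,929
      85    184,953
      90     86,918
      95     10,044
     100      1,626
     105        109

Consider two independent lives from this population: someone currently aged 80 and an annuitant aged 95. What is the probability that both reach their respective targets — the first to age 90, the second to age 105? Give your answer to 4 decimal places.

0.0022

p₁ = l_90/l_80 = 86,918/434,929 = 0.199844; p₂ = l_105/l_95 = 109/10,044 = 0.010852.
P(both) = p₁ × p₂ = 0.199844 × 0.010852 = 0.002169.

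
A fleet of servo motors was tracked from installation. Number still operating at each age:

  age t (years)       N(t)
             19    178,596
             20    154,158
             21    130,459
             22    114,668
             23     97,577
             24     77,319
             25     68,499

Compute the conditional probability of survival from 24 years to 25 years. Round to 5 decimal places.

The conditional survival probability is N(25)/N(24) = 68,499/77,319 = 0.885927.

0.88593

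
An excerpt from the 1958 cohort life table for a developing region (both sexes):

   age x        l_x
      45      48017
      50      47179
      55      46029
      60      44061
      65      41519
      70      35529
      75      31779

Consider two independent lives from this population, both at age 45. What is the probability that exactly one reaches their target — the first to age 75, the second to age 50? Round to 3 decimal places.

p₁ = l_75/l_45 = 31779/48017 = 0.661828; p₂ = l_50/l_45 = 47179/48017 = 0.982548.
P(exactly one) = p₁(1−p₂) + (1−p₁)p₂ = 0.011550 + 0.332270 = 0.343820.

0.344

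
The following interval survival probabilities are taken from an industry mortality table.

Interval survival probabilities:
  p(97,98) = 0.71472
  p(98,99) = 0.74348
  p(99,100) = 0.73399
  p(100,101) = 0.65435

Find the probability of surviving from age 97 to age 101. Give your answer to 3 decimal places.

0.255

Survival from 97 to 101 is the product of surviving each interval: 0.71472 × 0.74348 × 0.73399 × 0.65435.
= 0.255215.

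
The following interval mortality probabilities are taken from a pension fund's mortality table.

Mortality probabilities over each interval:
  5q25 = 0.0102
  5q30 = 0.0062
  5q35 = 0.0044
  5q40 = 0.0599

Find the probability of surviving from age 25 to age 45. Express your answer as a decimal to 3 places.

0.921

20p25 = (1 − 0.0102) × (1 − 0.0062) × (1 − 0.0044) × (1 − 0.0599).
= 0.9898 × 0.9938 × 0.9956 × 0.9401 = 0.920673.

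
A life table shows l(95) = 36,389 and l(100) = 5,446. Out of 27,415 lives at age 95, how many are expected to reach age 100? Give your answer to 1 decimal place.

4102.9

The relevant probability is 5,446/36,389 = 0.149661.
Expected number = 27,415 × 0.149661 = 4102.9.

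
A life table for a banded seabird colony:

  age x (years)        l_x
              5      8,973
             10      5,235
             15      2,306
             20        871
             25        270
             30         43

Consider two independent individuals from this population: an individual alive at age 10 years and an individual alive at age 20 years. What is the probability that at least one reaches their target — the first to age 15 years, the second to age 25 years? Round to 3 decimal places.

p₁ = l_15/l_10 = 2,306/5,235 = 0.440497; p₂ = l_25/l_20 = 270/871 = 0.309989.
P(at least one) = 1 − (1−p₁)(1−p₂) = 1 − 0.559503 × 0.690011 = 0.613937.

0.614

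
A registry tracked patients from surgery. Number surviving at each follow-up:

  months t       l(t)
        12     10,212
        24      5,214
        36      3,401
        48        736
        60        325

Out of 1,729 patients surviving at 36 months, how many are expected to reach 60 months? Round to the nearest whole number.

The relevant probability is 325/3,401 = 0.095560.
Expected number = 1,729 × 0.095560 = 165.

165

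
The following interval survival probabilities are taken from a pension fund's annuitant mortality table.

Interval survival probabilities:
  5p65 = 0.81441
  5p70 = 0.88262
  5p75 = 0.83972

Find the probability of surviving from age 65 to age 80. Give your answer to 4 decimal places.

0.6036

15p65 = 0.81441 × 0.88262 × 0.83972.
= 0.603603.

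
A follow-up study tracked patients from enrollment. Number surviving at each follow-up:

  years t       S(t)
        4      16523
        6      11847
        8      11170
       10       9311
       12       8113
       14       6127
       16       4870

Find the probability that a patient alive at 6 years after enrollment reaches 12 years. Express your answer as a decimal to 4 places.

The conditional survival probability is S(12)/S(6) = 8113/11847 = 0.684815.

0.6848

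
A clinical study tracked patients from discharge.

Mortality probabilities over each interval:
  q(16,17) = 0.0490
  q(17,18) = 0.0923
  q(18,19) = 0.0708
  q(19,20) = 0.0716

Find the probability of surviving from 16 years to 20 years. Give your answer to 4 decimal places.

The overall survival probability is (1 − 0.0490) × (1 − 0.0923) × (1 − 0.0708) × (1 − 0.0716).
= 0.9510 × 0.9077 × 0.9292 × 0.9284 = 0.744676.

0.7447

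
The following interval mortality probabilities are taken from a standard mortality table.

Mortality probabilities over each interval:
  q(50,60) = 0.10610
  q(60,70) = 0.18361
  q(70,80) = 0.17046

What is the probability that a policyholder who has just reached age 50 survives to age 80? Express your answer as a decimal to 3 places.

P(survive 50→80) = (1 − 0.10610) × (1 − 0.18361) × (1 − 0.17046).
= 0.89390 × 0.81639 × 0.82954 = 0.605374.

0.605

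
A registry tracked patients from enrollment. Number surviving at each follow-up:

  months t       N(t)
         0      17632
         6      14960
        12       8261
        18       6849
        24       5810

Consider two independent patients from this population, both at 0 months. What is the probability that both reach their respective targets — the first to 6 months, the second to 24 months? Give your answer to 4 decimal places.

0.2796

p₁ = N(6)/N(0) = 14960/17632 = 0.848457; p₂ = N(24)/N(0) = 5810/17632 = 0.329515.
P(both) = p₁ × p₂ = 0.848457 × 0.329515 = 0.279579.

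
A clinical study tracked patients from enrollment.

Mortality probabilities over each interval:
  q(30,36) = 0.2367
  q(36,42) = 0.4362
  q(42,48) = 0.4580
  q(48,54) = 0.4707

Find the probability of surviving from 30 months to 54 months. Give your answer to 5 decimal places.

The overall survival probability is (1 − 0.2367) × (1 − 0.4362) × (1 − 0.4580) × (1 − 0.4707).
= 0.7633 × 0.5638 × 0.5420 × 0.5293 = 0.123459.

0.12346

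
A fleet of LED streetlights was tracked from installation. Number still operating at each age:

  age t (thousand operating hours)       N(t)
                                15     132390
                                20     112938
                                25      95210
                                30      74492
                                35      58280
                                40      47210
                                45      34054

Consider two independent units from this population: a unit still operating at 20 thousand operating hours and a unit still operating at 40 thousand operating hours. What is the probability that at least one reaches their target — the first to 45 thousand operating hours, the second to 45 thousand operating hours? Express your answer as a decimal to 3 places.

p₁ = N(45)/N(20) = 34054/112938 = 0.301528; p₂ = N(45)/N(40) = 34054/47210 = 0.721330.
P(at least one) = 1 − (1−p₁)(1−p₂) = 1 − 0.698472 × 0.278670 = 0.805357.

0.805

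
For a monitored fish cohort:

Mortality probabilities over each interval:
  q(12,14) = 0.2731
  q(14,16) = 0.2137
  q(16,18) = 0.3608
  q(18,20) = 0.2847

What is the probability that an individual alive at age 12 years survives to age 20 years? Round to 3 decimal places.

0.261

Chaining the interval survival probabilities: (1 − 0.2731) × (1 − 0.2137) × (1 − 0.3608) × (1 − 0.2847).
= 0.7269 × 0.7863 × 0.6392 × 0.7153 = 0.261329.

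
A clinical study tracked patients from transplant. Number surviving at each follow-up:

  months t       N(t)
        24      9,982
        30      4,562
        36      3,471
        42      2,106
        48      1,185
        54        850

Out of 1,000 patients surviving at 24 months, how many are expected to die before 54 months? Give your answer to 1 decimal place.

914.8

The relevant probability is 1 − 850/9,982 = 0.914847.
Expected number = 1,000 × 0.914847 = 914.8.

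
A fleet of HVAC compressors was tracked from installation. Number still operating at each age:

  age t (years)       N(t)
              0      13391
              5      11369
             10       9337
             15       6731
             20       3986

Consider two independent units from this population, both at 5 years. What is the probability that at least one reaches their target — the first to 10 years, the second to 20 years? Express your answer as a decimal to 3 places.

0.884

p₁ = N(10)/N(5) = 9337/11369 = 0.821268; p₂ = N(20)/N(5) = 3986/11369 = 0.350603.
P(at least one) = 1 − (1−p₁)(1−p₂) = 1 − 0.178732 × 0.649397 = 0.883932.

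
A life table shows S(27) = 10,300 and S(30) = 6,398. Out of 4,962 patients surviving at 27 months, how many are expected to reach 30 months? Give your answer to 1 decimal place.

The relevant probability is 6,398/10,300 = 0.621165.
Expected number = 4,962 × 0.621165 = 3082.2.

3082.2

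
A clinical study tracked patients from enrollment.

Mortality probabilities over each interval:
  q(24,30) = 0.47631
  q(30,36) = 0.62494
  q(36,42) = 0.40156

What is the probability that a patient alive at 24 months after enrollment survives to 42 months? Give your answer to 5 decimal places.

0.11754

P(survive 24→42) = (1 − 0.47631) × (1 − 0.62494) × (1 − 0.40156).
= 0.52369 × 0.37506 × 0.59844 = 0.117543.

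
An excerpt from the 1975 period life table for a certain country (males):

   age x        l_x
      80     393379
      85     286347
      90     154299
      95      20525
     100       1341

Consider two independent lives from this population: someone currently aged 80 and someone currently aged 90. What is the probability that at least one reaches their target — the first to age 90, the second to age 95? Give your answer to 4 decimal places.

p₁ = l_90/l_80 = 154299/393379 = 0.392240; p₂ = l_95/l_90 = 20525/154299 = 0.133021.
P(at least one) = 1 − (1−p₁)(1−p₂) = 1 − 0.607760 × 0.866979 = 0.473085.

0.4731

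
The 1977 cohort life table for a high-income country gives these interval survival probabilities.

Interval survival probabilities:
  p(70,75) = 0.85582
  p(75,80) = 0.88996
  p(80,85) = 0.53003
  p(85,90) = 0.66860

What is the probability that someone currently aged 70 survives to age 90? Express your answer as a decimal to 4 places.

0.2699

Survival from 70 to 90 is the product of surviving each interval: 0.85582 × 0.88996 × 0.53003 × 0.66860.
= 0.269910.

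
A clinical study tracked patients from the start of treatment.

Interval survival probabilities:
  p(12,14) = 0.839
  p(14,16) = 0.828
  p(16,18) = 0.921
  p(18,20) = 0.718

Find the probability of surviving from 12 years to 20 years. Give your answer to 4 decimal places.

P(survive 12→20) = 0.839 × 0.828 × 0.921 × 0.718.
= 0.459385.

0.4594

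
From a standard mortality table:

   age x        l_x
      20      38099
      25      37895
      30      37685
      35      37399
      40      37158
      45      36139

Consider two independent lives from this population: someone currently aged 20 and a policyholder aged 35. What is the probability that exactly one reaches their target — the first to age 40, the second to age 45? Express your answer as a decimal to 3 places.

p₁ = l_40/l_20 = 37158/38099 = 0.975301; p₂ = l_45/l_35 = 36139/37399 = 0.966309.
P(exactly one) = p₁(1−p₂) + (1−p₁)p₂ = 0.032859 + 0.023867 = 0.056726.

0.057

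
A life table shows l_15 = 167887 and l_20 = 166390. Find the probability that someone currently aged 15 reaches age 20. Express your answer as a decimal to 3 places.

0.991

We want 5p15 = l_20/l_15.
The conditional survival probability is l_20/l_15 = 166390/167887 = 0.991083.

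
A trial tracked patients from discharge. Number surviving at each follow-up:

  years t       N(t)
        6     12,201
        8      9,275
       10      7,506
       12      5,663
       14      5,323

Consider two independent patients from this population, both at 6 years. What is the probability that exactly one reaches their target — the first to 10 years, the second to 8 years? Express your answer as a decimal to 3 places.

p₁ = N(10)/N(6) = 7,506/12,201 = 0.615195; p₂ = N(8)/N(6) = 9,275/12,201 = 0.760184.
P(exactly one) = p₁(1−p₂) + (1−p₁)p₂ = 0.147534 + 0.292523 = 0.440056.

0.440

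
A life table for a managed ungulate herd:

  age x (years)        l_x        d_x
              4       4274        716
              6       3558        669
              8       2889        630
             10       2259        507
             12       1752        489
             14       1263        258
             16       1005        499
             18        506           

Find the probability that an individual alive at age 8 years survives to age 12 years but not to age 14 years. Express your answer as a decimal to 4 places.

This is the probability of reaching 12 but not 14, conditional on being alive at 8: (l_12 − l_14) / l_8.
= (1752 − 1263) / 2889 = 489 / 2889 = 0.169263.

0.1693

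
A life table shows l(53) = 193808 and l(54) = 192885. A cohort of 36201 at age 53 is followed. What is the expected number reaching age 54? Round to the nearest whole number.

The relevant probability is 192885/193808 = 0.995238.
Expected number = 36201 × 0.995238 = 36029.

36029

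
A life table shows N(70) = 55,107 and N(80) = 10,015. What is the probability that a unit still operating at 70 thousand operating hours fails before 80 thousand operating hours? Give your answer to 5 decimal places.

P(fail before 80 | operational at 70) = 1 − N(80)/N(70) = 1 − 10,015/55,107 = (45,092)/55,107 = 0.818263.

0.81826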